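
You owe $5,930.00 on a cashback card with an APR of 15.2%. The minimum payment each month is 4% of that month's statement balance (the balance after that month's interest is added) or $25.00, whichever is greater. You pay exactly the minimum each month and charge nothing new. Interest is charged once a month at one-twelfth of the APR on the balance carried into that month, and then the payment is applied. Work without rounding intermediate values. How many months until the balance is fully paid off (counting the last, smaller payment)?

110 months

Monthly rate r = 15.2%/12 = 1.26667% = 0.0126667.
While 4% of the post-interest balance exceeds $25.00, each month B ← (B·(1+r))·(1 − 0.04), i.e. B shrinks by the factor (1+r)·0.96 = 0.97216.
This holds for months 1–81. Entering month 82 the balance is $602.30; 4% of the post-interest balance is now below $25.00, so the flat $25.00 minimum applies from here.
From month 82 a fixed $25.00 at rate r clears $602.30 in 29 more payments. Total: 81 + 29 = 110 months.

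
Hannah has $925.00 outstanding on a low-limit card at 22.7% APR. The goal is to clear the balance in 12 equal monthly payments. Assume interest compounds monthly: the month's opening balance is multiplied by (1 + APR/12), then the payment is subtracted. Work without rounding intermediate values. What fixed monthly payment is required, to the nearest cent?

Monthly rate r = 22.7%/12 = 1.89167% = 0.0189167.
Level-payment amortization: P = B₀·r / (1 − (1+r)^(−n)) = 925.00·0.0189167 / (1 − 1.01892^(−12)).
Denominator 1 − (1+r)^(−12) = 0.201387679.
P = 17.4979 / 0.201387679 ≈ 86.89.

$86.89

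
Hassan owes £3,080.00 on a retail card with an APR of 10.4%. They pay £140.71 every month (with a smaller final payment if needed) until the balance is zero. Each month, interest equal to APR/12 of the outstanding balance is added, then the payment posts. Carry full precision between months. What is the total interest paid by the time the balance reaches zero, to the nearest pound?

£350

Monthly rate r = 10.4%/12 = 0.866667% = 0.00866667.
Payoff takes n = ⌈−ln(1 − rB₀/P)/ln(1+r)⌉ = ⌈24.377⌉ = 25 payments; the last is £53.18.
Total paid = 24·£140.71 + £53.18 = £3,430.22.
Total interest = total paid − principal = £3,430.22 − £3,080.00 = £350.22.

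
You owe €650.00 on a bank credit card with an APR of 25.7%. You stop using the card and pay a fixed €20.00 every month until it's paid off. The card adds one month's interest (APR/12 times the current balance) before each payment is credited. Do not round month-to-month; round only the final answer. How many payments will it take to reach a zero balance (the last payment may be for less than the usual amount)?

Monthly rate r = 25.7%/12 = 2.14167% = 0.0214167.
Recurrence: B ← B·(1+r) − €20.00.
Month 1: interest €13.92; balance after payment €643.92.
Month 2: interest €13.79; balance after payment €637.71.
Closed form: n = −ln(1 − rB₀/P)/ln(1+r) = −ln(0.30396)/ln(1.02142) ≈ 56.198, so the balance reaches zero during payment 57.

57 months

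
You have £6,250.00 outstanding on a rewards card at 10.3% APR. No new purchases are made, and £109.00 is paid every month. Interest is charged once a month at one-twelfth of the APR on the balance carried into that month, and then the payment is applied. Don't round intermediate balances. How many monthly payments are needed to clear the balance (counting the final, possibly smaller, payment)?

80 months

Monthly rate r = 10.3%/12 = 0.858333% = 0.00858333.
Recurrence: B ← B·(1+r) − £109.00.
Month 1: interest £53.65; balance after payment £6,194.65.
Month 2: interest £53.17; balance after payment £6,138.82.
Closed form: n = −ln(1 − rB₀/P)/ln(1+r) = −ln(0.50784)/ln(1.00858) ≈ 79.282, so the balance reaches zero during payment 80.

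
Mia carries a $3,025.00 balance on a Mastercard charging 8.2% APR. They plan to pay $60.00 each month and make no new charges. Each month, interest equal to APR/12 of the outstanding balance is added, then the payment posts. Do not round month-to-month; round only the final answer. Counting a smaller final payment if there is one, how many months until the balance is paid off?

63 months

Monthly rate r = 8.2%/12 = 0.683333% = 0.00683333.
Recurrence: B ← B·(1+r) − $60.00.
Month 1: interest $20.67; balance after payment $2,985.67.
Month 2: interest $20.40; balance after payment $2,946.07.
Closed form: n = −ln(1 − rB₀/P)/ln(1+r) = −ln(0.65549)/ln(1.00683) ≈ 62.022, so the balance reaches zero during payment 63.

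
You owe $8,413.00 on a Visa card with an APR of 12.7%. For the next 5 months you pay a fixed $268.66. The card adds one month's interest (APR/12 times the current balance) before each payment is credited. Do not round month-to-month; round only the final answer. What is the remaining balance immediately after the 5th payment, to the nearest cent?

$7,495.68

Monthly rate r = 12.7%/12 = 1.05833% = 0.0105833.
Each month: B ← B·(1+r) − $268.66.
Month 1: interest $89.04; balance after payment $8,233.38.
Month 2: interest $87.14; balance after payment $8,051.85.
Month 3: interest $85.22; balance after payment $7,868.41.
Month 4: interest $83.27; balance after payment $7,683.02.
Month 5: interest $81.31; balance after payment $7,495.68.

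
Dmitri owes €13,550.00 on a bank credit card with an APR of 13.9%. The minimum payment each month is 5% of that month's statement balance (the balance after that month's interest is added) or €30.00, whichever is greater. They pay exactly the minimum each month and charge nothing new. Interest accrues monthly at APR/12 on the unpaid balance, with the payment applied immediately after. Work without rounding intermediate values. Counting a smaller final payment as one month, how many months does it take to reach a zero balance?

102 months

Monthly rate r = 13.9%/12 = 1.15833% = 0.0115833.
While 5% of the post-interest balance exceeds €30.00, each month B ← (B·(1+r))·(1 − 0.05), i.e. B shrinks by the factor (1+r)·0.95 = 0.961.
This holds for months 1–79. Entering month 80 the balance is €585.11; 5% of the post-interest balance is now below €30.00, so the flat €30.00 minimum applies from here.
From month 80 a fixed €30.00 at rate r clears €585.11 in 23 more payments. Total: 79 + 23 = 102 months.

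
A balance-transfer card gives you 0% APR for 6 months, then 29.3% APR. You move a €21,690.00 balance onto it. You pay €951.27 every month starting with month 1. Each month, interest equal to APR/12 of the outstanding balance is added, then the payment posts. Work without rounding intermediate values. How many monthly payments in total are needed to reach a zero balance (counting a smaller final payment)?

28 months

Promo months 1–6 at r₀ = 0%/12 = 0; months 7+ at r₁ = 29.3%/12 = 0.0244167.
After month 6 (no interest yet): B = €21,690.00 − 6·€951.27 = €15,982.38.
Then at r₁ with €951.27/mo: n₂ = −ln(1 − r₁·B/P)/ln(1+r₁) ≈ 21.89 → 22 more payments.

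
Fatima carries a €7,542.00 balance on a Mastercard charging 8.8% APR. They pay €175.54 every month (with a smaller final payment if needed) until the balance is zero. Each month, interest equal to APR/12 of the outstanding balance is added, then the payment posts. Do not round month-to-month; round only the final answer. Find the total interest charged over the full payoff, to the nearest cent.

€1,550.19

Monthly rate r = 8.8%/12 = 0.733333% = 0.00733333.
Payoff takes n = ⌈−ln(1 − rB₀/P)/ln(1+r)⌉ = ⌈51.795⌉ = 52 payments; the last is €139.65.
Total paid = 51·€175.54 + €139.65 = €9,092.19.
Total interest = total paid − principal = €9,092.19 − €7,542.00 = €1,550.19.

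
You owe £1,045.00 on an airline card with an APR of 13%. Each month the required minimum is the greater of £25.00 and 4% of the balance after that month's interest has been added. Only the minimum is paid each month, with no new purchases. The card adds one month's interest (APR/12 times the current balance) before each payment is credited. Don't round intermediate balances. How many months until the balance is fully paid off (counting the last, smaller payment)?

47 months

Monthly rate r = 13%/12 = 1.08333% = 0.0108333.
While 4% of the post-interest balance exceeds £25.00, each month B ← (B·(1+r))·(1 − 0.04), i.e. B shrinks by the factor (1+r)·0.96 = 0.9704.
This holds for months 1–18. Entering month 19 the balance is £608.46; 4% of the post-interest balance is now below £25.00, so the flat £25.00 minimum applies from here.
From month 19 a fixed £25.00 at rate r clears £608.46 in 29 more payments. Total: 18 + 29 = 47 months.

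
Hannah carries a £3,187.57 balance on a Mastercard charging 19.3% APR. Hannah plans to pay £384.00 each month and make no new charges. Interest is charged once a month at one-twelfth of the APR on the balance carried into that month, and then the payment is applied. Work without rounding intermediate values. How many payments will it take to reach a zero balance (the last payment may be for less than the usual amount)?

Monthly rate r = 19.3%/12 = 1.60833% = 0.0160833.
Recurrence: B ← B·(1+r) − £384.00.
Month 1: interest £51.27; balance after payment £2,854.84.
Month 2: interest £45.92; balance after payment £2,516.75.
Closed form: n = −ln(1 − rB₀/P)/ln(1+r) = −ln(0.86649)/ln(1.01608) ≈ 8.981, so the balance reaches zero during payment 9.

9 months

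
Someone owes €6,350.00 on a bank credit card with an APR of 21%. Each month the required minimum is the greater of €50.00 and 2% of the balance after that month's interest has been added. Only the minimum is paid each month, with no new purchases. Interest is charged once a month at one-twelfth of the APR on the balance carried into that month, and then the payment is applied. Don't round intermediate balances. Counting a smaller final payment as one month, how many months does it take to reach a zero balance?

446 months

Monthly rate r = 21%/12 = 1.75% = 0.0175.
While 2% of the post-interest balance exceeds €50.00, each month B ← (B·(1+r))·(1 − 0.02), i.e. B shrinks by the factor (1+r)·0.98 = 0.99715.
This holds for months 1–333. Entering month 334 the balance is €2,454.81; 2% of the post-interest balance is now below €50.00, so the flat €50.00 minimum applies from here.
From month 334 a fixed €50.00 at rate r clears €2,454.81 in 113 more payments. Total: 333 + 113 = 446 months.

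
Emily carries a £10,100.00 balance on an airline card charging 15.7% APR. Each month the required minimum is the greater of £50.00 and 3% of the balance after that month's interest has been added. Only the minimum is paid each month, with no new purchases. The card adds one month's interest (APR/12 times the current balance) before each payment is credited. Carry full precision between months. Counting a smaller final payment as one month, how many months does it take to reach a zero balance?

Monthly rate r = 15.7%/12 = 1.30833% = 0.0130833.
While 3% of the post-interest balance exceeds £50.00, each month B ← (B·(1+r))·(1 − 0.03), i.e. B shrinks by the factor (1+r)·0.97 = 0.98269.
This holds for months 1–104. Entering month 105 the balance is £1,643.16; 3% of the post-interest balance is now below £50.00, so the flat £50.00 minimum applies from here.
From month 105 a fixed £50.00 at rate r clears £1,643.16 in 44 more payments. Total: 104 + 44 = 148 months.

148 months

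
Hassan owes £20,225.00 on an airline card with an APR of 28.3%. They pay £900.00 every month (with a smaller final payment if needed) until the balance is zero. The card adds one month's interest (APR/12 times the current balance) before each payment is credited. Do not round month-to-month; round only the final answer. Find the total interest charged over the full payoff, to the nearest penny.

£8,927.04

Monthly rate r = 28.3%/12 = 2.35833% = 0.0235833.
Payoff takes n = ⌈−ln(1 − rB₀/P)/ln(1+r)⌉ = ⌈32.388⌉ = 33 payments; the last is £352.04.
Total paid = 32·£900.00 + £352.04 = £29,152.04.
Total interest = total paid − principal = £29,152.04 − £20,225.00 = £8,927.04.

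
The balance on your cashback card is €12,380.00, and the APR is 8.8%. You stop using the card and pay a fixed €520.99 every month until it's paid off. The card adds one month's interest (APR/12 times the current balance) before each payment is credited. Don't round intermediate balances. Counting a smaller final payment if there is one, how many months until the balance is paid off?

27 payments

Monthly rate r = 8.8%/12 = 0.733333% = 0.00733333.
Recurrence: B ← B·(1+r) − €520.99.
Month 1: interest €90.79; balance after payment €11,949.80.
Month 2: interest €87.63; balance after payment €11,516.44.
Closed form: n = −ln(1 − rB₀/P)/ln(1+r) = −ln(0.82574)/ln(1.00733) ≈ 26.206, so the balance reaches zero during payment 27.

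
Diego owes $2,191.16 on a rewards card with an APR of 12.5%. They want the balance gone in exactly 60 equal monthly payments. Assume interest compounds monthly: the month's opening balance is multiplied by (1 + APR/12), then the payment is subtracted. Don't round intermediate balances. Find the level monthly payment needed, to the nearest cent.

$49.30

Monthly rate r = 12.5%/12 = 1.04167% = 0.0104167.
Level-payment amortization: P = B₀·r / (1 − (1+r)^(−n)) = 2191.16·0.0104167 / (1 − 1.01042^(−60)).
Denominator 1 − (1+r)^(−60) = 0.46300539.
P = 22.8246 / 0.46300539 ≈ 49.30.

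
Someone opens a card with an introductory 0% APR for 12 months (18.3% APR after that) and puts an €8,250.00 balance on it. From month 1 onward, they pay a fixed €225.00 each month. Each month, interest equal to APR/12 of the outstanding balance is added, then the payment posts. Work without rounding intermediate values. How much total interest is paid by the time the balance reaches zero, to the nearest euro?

€1,465

Promo months 1–12 at r₀ = 0%/12 = 0; months 13+ at r₁ = 18.3%/12 = 0.01525.
After month 12 (no interest yet): B = €8,250.00 − 12·€225.00 = €5,550.00.
Then at r₁ with €225.00/mo: n₂ = −ln(1 − r₁·B/P)/ln(1+r₁) ≈ 31.18 → 32 more payments.
Total paid = 43·€225.00 + €40.25 = €9,715.25; interest = €9,715.25 − €8,250.00 = €1,465.25.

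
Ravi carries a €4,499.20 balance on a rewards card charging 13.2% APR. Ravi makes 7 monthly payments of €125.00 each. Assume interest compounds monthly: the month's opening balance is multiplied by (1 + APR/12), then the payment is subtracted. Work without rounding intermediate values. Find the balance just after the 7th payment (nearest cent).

Monthly rate r = 13.2%/12 = 1.1% = 0.011.
Each month: B ← B·(1+r) − €125.00.
Month 1: interest €49.49; balance after payment €4,423.69.
Month 2: interest €48.66; balance after payment €4,347.35.
Month 3: interest €47.82; balance after payment €4,270.17.
Month 4: interest €46.97; balance after payment €4,192.14.
Month 5: interest €46.11; balance after payment €4,113.26.
Month 6: interest €45.25; balance after payment €4,033.50.
Month 7: interest €44.37; balance after payment €3,952.87.

€3,952.87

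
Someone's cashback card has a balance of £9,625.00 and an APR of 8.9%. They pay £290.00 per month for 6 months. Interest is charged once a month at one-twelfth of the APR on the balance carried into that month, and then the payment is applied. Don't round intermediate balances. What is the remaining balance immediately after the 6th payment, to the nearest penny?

£8,288.75

Monthly rate r = 8.9%/12 = 0.741667% = 0.00741667.
Each month: B ← B·(1+r) − £290.00.
Month 1: interest £71.39; balance after payment £9,406.39.
Month 2: interest £69.76; balance after payment £9,186.15.
Month 3: interest £68.13; balance after payment £8,964.28.
Month 4: interest £66.49; balance after payment £8,740.77.
Month 5: interest £64.83; balance after payment £8,515.59.
Month 6: interest £63.16; balance after payment £8,288.75.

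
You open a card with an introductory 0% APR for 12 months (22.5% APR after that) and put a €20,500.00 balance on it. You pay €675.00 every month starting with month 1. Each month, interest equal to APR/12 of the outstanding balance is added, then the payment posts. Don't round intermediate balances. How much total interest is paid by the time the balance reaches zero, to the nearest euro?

€2,945

Promo months 1–12 at r₀ = 0%/12 = 0; months 13+ at r₁ = 22.5%/12 = 0.01875.
After month 12 (no interest yet): B = €20,500.00 − 12·€675.00 = €12,400.00.
Then at r₁ with €675.00/mo: n₂ = −ln(1 − r₁·B/P)/ln(1+r₁) ≈ 22.73 → 23 more payments.
Total paid = 34·€675.00 + €495.10 = €23,445.10; interest = €23,445.10 − €20,500.00 = €2,945.10.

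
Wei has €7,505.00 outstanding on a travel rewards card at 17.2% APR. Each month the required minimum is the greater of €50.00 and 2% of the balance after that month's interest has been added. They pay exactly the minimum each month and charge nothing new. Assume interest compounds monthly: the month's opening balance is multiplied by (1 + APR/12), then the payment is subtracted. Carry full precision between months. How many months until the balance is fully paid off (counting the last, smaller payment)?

273 months

Monthly rate r = 17.2%/12 = 1.43333% = 0.0143333.
While 2% of the post-interest balance exceeds €50.00, each month B ← (B·(1+r))·(1 − 0.02), i.e. B shrinks by the factor (1+r)·0.98 = 0.99405.
This holds for months 1–187. Entering month 188 the balance is €2,457.07; 2% of the post-interest balance is now below €50.00, so the flat €50.00 minimum applies from here.
From month 188 a fixed €50.00 at rate r clears €2,457.07 in 86 more payments. Total: 187 + 86 = 273 months.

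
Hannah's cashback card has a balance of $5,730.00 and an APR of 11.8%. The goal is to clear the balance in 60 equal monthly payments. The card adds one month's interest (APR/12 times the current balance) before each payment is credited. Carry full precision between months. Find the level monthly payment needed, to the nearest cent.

Monthly rate r = 11.8%/12 = 0.983333% = 0.00983333.
Level-payment amortization: P = B₀·r / (1 − (1+r)^(−n)) = 5730.00·0.00983333 / (1 − 1.00983^(−60)).
Denominator 1 − (1+r)^(−60) = 0.444072864.
P = 56.345 / 0.444072864 ≈ 126.88.

$126.88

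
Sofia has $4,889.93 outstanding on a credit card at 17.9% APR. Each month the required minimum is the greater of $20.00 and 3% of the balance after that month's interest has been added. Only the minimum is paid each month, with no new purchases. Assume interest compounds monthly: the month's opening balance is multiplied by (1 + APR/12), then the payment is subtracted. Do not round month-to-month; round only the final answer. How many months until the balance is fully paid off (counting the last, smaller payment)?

Monthly rate r = 17.9%/12 = 1.49167% = 0.0149167.
While 3% of the post-interest balance exceeds $20.00, each month B ← (B·(1+r))·(1 − 0.03), i.e. B shrinks by the factor (1+r)·0.97 = 0.98447.
This holds for months 1–129. Entering month 130 the balance is $649.20; 3% of the post-interest balance is now below $20.00, so the flat $20.00 minimum applies from here.
From month 130 a fixed $20.00 at rate r clears $649.20 in 45 more payments. Total: 129 + 45 = 174 months.

174 months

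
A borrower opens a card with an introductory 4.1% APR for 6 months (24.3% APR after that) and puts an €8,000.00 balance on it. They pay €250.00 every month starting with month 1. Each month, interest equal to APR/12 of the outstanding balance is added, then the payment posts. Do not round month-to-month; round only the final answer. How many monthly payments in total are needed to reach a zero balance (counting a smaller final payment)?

45 months

Promo months 1–6 at r₀ = 4.1%/12 = 0.00341667; months 7+ at r₁ = 24.3%/12 = 0.02025.
After month 6: iterate B ← B·(1+r₀) − €250.00 for 6 months → €6,652.54.
Then at r₁ with €250.00/mo: n₂ = −ln(1 − r₁·B/P)/ln(1+r₁) ≈ 38.61 → 39 more payments.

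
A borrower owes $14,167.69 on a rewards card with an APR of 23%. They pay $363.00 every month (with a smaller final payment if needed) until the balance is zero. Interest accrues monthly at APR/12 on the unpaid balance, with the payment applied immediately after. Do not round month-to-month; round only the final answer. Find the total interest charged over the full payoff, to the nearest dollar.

$12,192

Monthly rate r = 23%/12 = 1.91667% = 0.0191667.
Payoff takes n = ⌈−ln(1 − rB₀/P)/ln(1+r)⌉ = ⌈72.613⌉ = 73 payments; the last is $223.38.
Total paid = 72·$363.00 + $223.38 = $26,359.38.
Total interest = total paid − principal = $26,359.38 − $14,167.69 = $12,191.69.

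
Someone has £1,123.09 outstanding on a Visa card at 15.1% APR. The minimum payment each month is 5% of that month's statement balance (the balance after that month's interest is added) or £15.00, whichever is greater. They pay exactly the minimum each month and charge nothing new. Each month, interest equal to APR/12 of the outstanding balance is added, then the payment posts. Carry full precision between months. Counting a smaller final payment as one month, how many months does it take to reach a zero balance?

Monthly rate r = 15.1%/12 = 1.25833% = 0.0125833.
While 5% of the post-interest balance exceeds £15.00, each month B ← (B·(1+r))·(1 − 0.05), i.e. B shrinks by the factor (1+r)·0.95 = 0.96195.
This holds for months 1–35. Entering month 36 the balance is £288.95; 5% of the post-interest balance is now below £15.00, so the flat £15.00 minimum applies from here.
From month 36 a fixed £15.00 at rate r clears £288.95 in 23 more payments. Total: 35 + 23 = 58 months.

58 months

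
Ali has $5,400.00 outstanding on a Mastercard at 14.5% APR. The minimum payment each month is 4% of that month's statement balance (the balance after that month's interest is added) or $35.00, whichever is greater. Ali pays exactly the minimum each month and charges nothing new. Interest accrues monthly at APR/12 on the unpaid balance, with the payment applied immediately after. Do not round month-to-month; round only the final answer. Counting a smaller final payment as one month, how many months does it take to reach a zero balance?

Monthly rate r = 14.5%/12 = 1.20833% = 0.0120833.
While 4% of the post-interest balance exceeds $35.00, each month B ← (B·(1+r))·(1 − 0.04), i.e. B shrinks by the factor (1+r)·0.96 = 0.9716.
This holds for months 1–64. Entering month 65 the balance is $854.27; 4% of the post-interest balance is now below $35.00, so the flat $35.00 minimum applies from here.
From month 65 a fixed $35.00 at rate r clears $854.27 in 30 more payments. Total: 64 + 30 = 94 months.

94 months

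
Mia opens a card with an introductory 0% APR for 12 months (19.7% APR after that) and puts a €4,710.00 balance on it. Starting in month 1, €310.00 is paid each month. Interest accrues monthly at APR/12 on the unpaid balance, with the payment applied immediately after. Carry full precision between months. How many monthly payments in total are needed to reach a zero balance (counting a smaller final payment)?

16 months

Promo months 1–12 at r₀ = 0%/12 = 0; months 13+ at r₁ = 19.7%/12 = 0.0164167.
After month 12 (no interest yet): B = €4,710.00 − 12·€310.00 = €990.00.
Then at r₁ with €310.00/mo: n₂ = −ln(1 − r₁·B/P)/ln(1+r₁) ≈ 3.31 → 4 more payments.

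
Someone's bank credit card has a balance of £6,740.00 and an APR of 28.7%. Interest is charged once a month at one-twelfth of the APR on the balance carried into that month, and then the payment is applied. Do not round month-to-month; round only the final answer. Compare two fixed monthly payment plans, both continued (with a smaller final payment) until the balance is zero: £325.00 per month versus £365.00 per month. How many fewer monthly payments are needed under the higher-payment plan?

Monthly rate r = 28.7%/12 = 2.39167% = 0.0239167.
At £325.00/mo: n = ⌈−ln(1 − rB₀/P)/ln(1+r)⌉ = 29 payments (last £321.60); total interest = total paid − £6,740.00 = £2,681.60.
At £365.00/mo: 25 payments (last £240.44); total interest £2,260.44.
Payments saved = 29 − 25 = 4.

4 fewer payments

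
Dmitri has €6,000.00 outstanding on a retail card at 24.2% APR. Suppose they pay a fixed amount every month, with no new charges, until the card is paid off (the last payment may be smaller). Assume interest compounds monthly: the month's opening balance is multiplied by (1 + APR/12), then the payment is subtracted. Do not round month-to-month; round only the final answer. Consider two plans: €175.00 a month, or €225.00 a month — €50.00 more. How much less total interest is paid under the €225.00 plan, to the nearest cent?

Monthly rate r = 24.2%/12 = 2.01667% = 0.0201667.
At €175.00/mo: n = ⌈−ln(1 − rB₀/P)/ln(1+r)⌉ = 59 payments (last €155.95); total interest = total paid − €6,000.00 = €4,305.95.
At €225.00/mo: 39 payments (last €147.02); total interest €2,697.02.
Interest saved = €4,305.95 − €2,697.02 = €1,608.93.

€1,608.93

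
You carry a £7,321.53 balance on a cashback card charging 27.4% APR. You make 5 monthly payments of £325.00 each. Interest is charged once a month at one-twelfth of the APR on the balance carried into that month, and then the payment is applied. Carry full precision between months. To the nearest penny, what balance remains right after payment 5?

£6,495.54

Monthly rate r = 27.4%/12 = 2.28333% = 0.0228333.
Each month: B ← B·(1+r) − £325.00.
Month 1: interest £167.17; balance after payment £7,163.70.
Month 2: interest £163.57; balance after payment £7,002.28.
Month 3: interest £159.89; balance after payment £6,837.16.
Month 4: interest £156.12; balance after payment £6,668.28.
Month 5: interest £152.26; balance after payment £6,495.54.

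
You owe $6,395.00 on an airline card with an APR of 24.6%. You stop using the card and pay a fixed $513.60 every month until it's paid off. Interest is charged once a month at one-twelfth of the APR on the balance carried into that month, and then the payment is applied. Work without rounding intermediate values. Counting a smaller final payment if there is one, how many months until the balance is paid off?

15 months

Monthly rate r = 24.6%/12 = 2.05% = 0.0205.
Recurrence: B ← B·(1+r) − $513.60.
Month 1: interest $131.10; balance after payment $6,012.50.
Month 2: interest $123.26; balance after payment $5,622.15.
Closed form: n = −ln(1 − rB₀/P)/ln(1+r) = −ln(0.74475)/ln(1.0205) ≈ 14.523, so the balance reaches zero during payment 15.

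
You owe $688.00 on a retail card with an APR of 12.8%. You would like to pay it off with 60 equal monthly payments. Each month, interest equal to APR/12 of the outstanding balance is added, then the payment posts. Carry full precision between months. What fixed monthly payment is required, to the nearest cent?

$15.58

Monthly rate r = 12.8%/12 = 1.06667% = 0.0106667.
Level-payment amortization: P = B₀·r / (1 − (1+r)^(−n)) = 688.00·0.0106667 / (1 − 1.01067^(−60)).
Denominator 1 − (1+r)^(−60) = 0.470917416.
P = 7.33867 / 0.470917416 ≈ 15.58.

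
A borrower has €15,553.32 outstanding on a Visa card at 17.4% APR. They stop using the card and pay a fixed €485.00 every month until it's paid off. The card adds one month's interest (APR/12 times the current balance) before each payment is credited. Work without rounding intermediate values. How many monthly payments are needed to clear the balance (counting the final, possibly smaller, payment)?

Monthly rate r = 17.4%/12 = 1.45% = 0.0145.
Recurrence: B ← B·(1+r) − €485.00.
Month 1: interest €225.52; balance after payment €15,293.84.
Month 2: interest €221.76; balance after payment €15,030.60.
Closed form: n = −ln(1 − rB₀/P)/ln(1+r) = −ln(0.535)/ln(1.0145) ≈ 43.449, so the balance reaches zero during payment 44.

44 payments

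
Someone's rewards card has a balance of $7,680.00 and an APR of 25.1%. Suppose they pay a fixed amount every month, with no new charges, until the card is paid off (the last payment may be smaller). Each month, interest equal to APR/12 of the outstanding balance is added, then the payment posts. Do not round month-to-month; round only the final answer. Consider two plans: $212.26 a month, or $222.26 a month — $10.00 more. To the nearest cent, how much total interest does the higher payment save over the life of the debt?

Monthly rate r = 25.1%/12 = 2.09167% = 0.0209167.
At $212.26/mo: n = ⌈−ln(1 − rB₀/P)/ln(1+r)⌉ = 69 payments (last $64.45); total interest = total paid − $7,680.00 = $6,818.13.
At $222.26/mo: 62 payments (last $215.93); total interest $6,093.79.
Interest saved = $6,818.13 − $6,093.79 = $724.34.

$724.34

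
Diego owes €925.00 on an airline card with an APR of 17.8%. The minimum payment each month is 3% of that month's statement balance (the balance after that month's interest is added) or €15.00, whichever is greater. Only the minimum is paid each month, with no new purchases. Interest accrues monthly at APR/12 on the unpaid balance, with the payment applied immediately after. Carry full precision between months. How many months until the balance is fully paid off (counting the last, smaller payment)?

86 months

Monthly rate r = 17.8%/12 = 1.48333% = 0.0148333.
While 3% of the post-interest balance exceeds €15.00, each month B ← (B·(1+r))·(1 − 0.03), i.e. B shrinks by the factor (1+r)·0.97 = 0.98439.
This holds for months 1–41. Entering month 42 the balance is €485.25; 3% of the post-interest balance is now below €15.00, so the flat €15.00 minimum applies from here.
From month 42 a fixed €15.00 at rate r clears €485.25 in 45 more payments. Total: 41 + 45 = 86 months.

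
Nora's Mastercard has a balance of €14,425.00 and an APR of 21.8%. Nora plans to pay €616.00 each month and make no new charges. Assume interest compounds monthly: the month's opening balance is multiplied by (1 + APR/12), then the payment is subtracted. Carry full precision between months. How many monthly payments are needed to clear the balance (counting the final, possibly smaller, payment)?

31 months

Monthly rate r = 21.8%/12 = 1.81667% = 0.0181667.
Recurrence: B ← B·(1+r) − €616.00.
Month 1: interest €262.05; balance after payment €14,071.05.
Month 2: interest €255.62; balance after payment €13,710.68.
Closed form: n = −ln(1 − rB₀/P)/ln(1+r) = −ln(0.57459)/ln(1.01817) ≈ 30.777, so the balance reaches zero during payment 31.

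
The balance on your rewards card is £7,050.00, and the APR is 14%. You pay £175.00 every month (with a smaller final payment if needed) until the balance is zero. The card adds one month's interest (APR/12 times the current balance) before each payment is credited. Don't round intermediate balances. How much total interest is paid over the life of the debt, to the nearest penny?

£2,528.82

Monthly rate r = 14%/12 = 1.16667% = 0.0116667.
Payoff takes n = ⌈−ln(1 − rB₀/P)/ln(1+r)⌉ = ⌈54.735⌉ = 55 payments; the last is £128.82.
Total paid = 54·£175.00 + £128.82 = £9,578.82.
Total interest = total paid − principal = £9,578.82 − £7,050.00 = £2,528.82.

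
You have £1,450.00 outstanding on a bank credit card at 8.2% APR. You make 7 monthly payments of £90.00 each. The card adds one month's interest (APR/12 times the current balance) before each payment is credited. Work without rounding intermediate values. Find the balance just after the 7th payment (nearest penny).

£877.73

Monthly rate r = 8.2%/12 = 0.683333% = 0.00683333.
Each month: B ← B·(1+r) − £90.00.
Month 1: interest £9.91; balance after payment £1,369.91.
Month 2: interest £9.36; balance after payment £1,289.27.
Month 3: interest £8.81; balance after payment £1,208.08.
Month 4: interest £8.26; balance after payment £1,126.33.
Month 5: interest £7.70; balance after payment £1,044.03.
Month 6: interest £7.13; balance after payment £961.17.
Month 7: interest £6.57; balance after payment £877.73.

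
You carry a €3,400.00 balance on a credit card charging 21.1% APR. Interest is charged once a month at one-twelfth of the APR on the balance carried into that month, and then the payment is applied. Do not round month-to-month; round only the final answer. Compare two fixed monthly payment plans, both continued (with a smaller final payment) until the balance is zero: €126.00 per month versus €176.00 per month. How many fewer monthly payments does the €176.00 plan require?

Monthly rate r = 21.1%/12 = 1.75833% = 0.0175833.
At €126.00/mo: n = ⌈−ln(1 − rB₀/P)/ln(1+r)⌉ = 37 payments (last €114.67); total interest = total paid − €3,400.00 = €1,250.67.
At €176.00/mo: 24 payments (last €142.86); total interest €790.86.
Payments saved = 37 − 24 = 13.

13 fewer payments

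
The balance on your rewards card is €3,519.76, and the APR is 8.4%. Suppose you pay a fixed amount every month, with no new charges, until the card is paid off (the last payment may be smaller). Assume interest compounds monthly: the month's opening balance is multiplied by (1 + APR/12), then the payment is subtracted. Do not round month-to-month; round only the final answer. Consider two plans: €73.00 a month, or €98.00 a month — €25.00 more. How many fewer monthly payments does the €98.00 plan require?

Monthly rate r = 8.4%/12 = 0.7% = 0.007.
At €73.00/mo: n = ⌈−ln(1 − rB₀/P)/ln(1+r)⌉ = 60 payments (last €2.00); total interest = total paid − €3,519.76 = €789.24.
At €98.00/mo: 42 payments (last €50.18); total interest €548.42.
Payments saved = 60 − 42 = 18.

18 fewer payments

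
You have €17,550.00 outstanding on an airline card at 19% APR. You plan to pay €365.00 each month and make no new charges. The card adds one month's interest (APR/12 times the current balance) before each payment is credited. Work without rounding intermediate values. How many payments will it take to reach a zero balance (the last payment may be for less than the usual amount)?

Monthly rate r = 19%/12 = 1.58333% = 0.0158333.
Recurrence: B ← B·(1+r) − €365.00.
Month 1: interest €277.88; balance after payment €17,462.88.
Month 2: interest €276.50; balance after payment €17,374.37.
Closed form: n = −ln(1 − rB₀/P)/ln(1+r) = −ln(0.2387)/ln(1.01583) ≈ 91.191, so the balance reaches zero during payment 92.

92 months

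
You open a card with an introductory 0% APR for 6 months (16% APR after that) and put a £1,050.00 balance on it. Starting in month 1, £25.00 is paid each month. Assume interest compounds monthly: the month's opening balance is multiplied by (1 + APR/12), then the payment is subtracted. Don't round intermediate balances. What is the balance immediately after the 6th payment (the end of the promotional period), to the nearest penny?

£900.00

Promo months 1–6 at r₀ = 0%/12 = 0; months 7+ at r₁ = 16%/12 = 0.0133333.
After month 6 (no interest yet): B = £1,050.00 − 6·£25.00 = £900.00.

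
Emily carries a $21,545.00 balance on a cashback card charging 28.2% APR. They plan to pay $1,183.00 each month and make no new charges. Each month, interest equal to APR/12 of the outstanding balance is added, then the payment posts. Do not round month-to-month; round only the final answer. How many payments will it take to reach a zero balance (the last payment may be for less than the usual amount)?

Monthly rate r = 28.2%/12 = 2.35% = 0.0235.
Recurrence: B ← B·(1+r) − $1,183.00.
Month 1: interest $506.31; balance after payment $20,868.31.
Month 2: interest $490.41; balance after payment $20,175.71.
Closed form: n = −ln(1 − rB₀/P)/ln(1+r) = −ln(0.57201)/ln(1.0235) ≈ 24.048, so the balance reaches zero during payment 25.

25 payments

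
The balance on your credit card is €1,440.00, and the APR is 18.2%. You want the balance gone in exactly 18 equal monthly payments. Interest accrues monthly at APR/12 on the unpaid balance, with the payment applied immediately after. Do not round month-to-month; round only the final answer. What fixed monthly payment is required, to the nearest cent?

Monthly rate r = 18.2%/12 = 1.51667% = 0.0151667.
Level-payment amortization: P = B₀·r / (1 − (1+r)^(−n)) = 1440.00·0.0151667 / (1 − 1.01517^(−18)).
Denominator 1 − (1+r)^(−18) = 0.237345713.
P = 21.84 / 0.237345713 ≈ 92.02.

€92.02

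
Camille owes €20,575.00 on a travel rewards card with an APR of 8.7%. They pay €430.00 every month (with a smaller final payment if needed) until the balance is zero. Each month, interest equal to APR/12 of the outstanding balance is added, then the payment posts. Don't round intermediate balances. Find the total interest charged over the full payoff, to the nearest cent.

€4,784.58

Monthly rate r = 8.7%/12 = 0.725% = 0.00725.
Payoff takes n = ⌈−ln(1 − rB₀/P)/ln(1+r)⌉ = ⌈58.976⌉ = 59 payments; the last is €419.58.
Total paid = 58·€430.00 + €419.58 = €25,359.58.
Total interest = total paid − principal = €25,359.58 − €20,575.00 = €4,784.58.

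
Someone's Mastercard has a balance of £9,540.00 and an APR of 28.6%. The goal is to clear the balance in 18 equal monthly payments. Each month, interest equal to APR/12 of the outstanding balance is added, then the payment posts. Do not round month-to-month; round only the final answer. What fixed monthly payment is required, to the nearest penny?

Monthly rate r = 28.6%/12 = 2.38333% = 0.0238333.
Level-payment amortization: P = B₀·r / (1 − (1+r)^(−n)) = 9540.00·0.0238333 / (1 − 1.02383^(−18)).
Denominator 1 − (1+r)^(−18) = 0.345554884.
P = 227.37 / 0.345554884 ≈ 657.99.

£657.99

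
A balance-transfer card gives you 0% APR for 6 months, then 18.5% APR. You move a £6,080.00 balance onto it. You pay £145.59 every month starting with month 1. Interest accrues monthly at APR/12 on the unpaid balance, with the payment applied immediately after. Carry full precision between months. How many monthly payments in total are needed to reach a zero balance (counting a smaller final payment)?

Promo months 1–6 at r₀ = 0%/12 = 0; months 7+ at r₁ = 18.5%/12 = 0.0154167.
After month 6 (no interest yet): B = £6,080.00 − 6·£145.59 = £5,206.46.
Then at r₁ with £145.59/mo: n₂ = −ln(1 − r₁·B/P)/ln(1+r₁) ≈ 52.38 → 53 more payments.

59 months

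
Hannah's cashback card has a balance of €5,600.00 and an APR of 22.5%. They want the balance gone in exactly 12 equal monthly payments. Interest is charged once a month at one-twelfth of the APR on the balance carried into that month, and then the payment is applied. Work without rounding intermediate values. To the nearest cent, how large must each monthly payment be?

Monthly rate r = 22.5%/12 = 1.875% = 0.01875.
Level-payment amortization: P = B₀·r / (1 − (1+r)^(−n)) = 5600.00·0.01875 / (1 − 1.01875^(−12)).
Denominator 1 − (1+r)^(−12) = 0.19981844.
P = 105 / 0.19981844 ≈ 525.48.

€525.48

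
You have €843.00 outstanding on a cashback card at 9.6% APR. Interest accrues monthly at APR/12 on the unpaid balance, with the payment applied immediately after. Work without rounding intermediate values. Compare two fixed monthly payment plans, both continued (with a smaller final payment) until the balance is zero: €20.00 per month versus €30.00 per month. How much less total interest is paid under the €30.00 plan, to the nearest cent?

Monthly rate r = 9.6%/12 = 0.8% = 0.008.
At €20.00/mo: n = ⌈−ln(1 − rB₀/P)/ln(1+r)⌉ = 52 payments (last €12.33); total interest = total paid − €843.00 = €189.33.
At €30.00/mo: 32 payments (last €28.70); total interest €115.70.
Interest saved = €189.33 − €115.70 = €73.63.

€73.63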